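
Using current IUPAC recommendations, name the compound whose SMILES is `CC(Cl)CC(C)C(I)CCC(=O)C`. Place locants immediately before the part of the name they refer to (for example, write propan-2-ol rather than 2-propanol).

8-chloro-5-iodo-6-methylnonan-2-one

The longest chain bearing the carbonyl is 9 carbons long (nonane).
The principal characteristic group is a ketone (C=O on an internal carbon), named with the suffix -one.
The numbering direction is chosen so that numbering from this end puts the carbonyl group at C-2 rather than C-8.
With this numbering: the carbonyl at C-2; a chloro group at C-8; an iodo group at C-5; a methyl group at C-6.
Prefixes are listed alphabetically: chloro, iodo, methyl.
Assembling the pieces gives 8-chloro-5-iodo-6-methylnonan-2-one.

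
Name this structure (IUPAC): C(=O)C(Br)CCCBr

2,5-dibromopentanal

Counting along the main chain through the –CHO group gives 5 carbons: the parent is pentane.
An aldehyde (terminal –CHO) is the principal characteristic group, giving the suffix -al.
Choose the numbering such that the aldehyde carbon is C-1 by definition.
That gives bromo groups at C-2 and C-5.
Assembling the pieces gives 2,5-dibromopentanal.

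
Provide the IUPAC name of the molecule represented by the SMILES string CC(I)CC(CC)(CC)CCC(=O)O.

4,4-diethyl-6-iodoheptanoic acid

The longest carbon chain that includes the –COOH group has 7 carbons, so the parent hydride is heptane.
The principal characteristic group is a carboxylic acid (terminal –COOH), named with the suffix -oic acid.
The numbering direction is chosen so that the carboxylic acid carbon is C-1 by definition.
With this numbering: two ethyl groups at C-4; an iodo group at C-6.
Substituent prefixes are cited in alphabetical order (multiplying prefixes like di-/tri- are ignored for ordering).
Assembling the pieces gives 4,4-diethyl-6-iodoheptanoic acid.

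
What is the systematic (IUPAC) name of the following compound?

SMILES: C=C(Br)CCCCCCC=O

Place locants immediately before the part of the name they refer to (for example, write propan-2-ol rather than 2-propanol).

Counting along the main chain through the –CHO group and the multiple bond gives 9 carbons: the parent is nonane.
The highest-priority functional group is an aldehyde (terminal –CHO), so the name ends in -al.
The chain contains a C=C double bond, so the unsaturation ending is -ene.
Choose the numbering such that the aldehyde carbon is C-1 by definition.
This places the double bond between C-8 and C-9; a bromo group at C-8.
The name is 8-bromonon-8-enal.

8-bromonon-8-enal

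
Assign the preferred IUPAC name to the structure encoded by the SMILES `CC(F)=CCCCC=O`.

6-fluorohept-5-enal

The longest carbon chain that includes the –CHO group and the multiple bond has 7 carbons, so the parent hydride is heptane.
The principal characteristic group is an aldehyde (terminal –CHO), named with the suffix -al.
A C=C double bond in the chain gives the infix -ene-.
Number the chain so that the aldehyde carbon is C-1 by definition.
That gives the double bond between C-5 and C-6; a fluoro group at C-6.
The name is 6-fluorohept-5-enal.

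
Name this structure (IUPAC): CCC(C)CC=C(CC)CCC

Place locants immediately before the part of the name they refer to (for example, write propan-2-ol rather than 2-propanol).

4-ethyl-7-methylnon-4-ene

The longest chain bearing the multiple bond is 9 carbons long (nonane).
A C=C double bond in the chain gives the infix -ene-.
Number the chain so that numbering from this end puts the double bond at C-4 rather than C-5.
That gives the double bond between C-4 and C-5; an ethyl group at C-4; a methyl group at C-7.
The substituents are ordered alphabetically, ignoring any di-/tri- multipliers.
Assembling the pieces gives 4-ethyl-7-methylnon-4-ene.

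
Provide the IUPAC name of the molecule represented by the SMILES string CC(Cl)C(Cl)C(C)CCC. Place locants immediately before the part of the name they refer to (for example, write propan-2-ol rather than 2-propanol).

2,3-dichloro-4-methylheptane

The parent chain contains 7 carbons (heptane).
Number the chain so that the substituent locant set {2,3,4} is lower than {4,5,6} at the first point of difference.
With this numbering: chloro groups at C-2 and C-3; a methyl group at C-4.
The substituents are ordered alphabetically, ignoring any di-/tri- multipliers.
Putting it together: 2,3-dichloro-4-methylheptane.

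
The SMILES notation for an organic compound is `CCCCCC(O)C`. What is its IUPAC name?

The longest carbon chain that includes the –OH group has 7 carbons, so the parent hydride is heptane.
The highest-priority functional group is an alcohol (–OH), so the name ends in -ol.
The numbering direction is chosen so that numbering from this end puts the hydroxyl group at C-2 rather than C-6.
With this numbering: the hydroxyl at C-2.
Putting it together: heptan-2-ol.

heptan-2-ol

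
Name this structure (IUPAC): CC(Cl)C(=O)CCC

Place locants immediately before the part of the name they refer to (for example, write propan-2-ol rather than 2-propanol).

2-chlorohexan-3-one

The longest carbon chain that includes the carbonyl has 6 carbons, so the parent hydride is hexane.
The principal characteristic group is a ketone (C=O on an internal carbon), named with the suffix -one.
The numbering direction is chosen so that numbering from this end puts the carbonyl group at C-3 rather than C-4.
With this numbering: the carbonyl at C-3; a chloro group at C-2.
Assembling the pieces gives 2-chlorohexan-3-one.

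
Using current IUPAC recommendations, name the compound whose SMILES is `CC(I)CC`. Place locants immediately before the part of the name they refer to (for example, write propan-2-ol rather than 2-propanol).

2-iodobutane

The parent chain contains 4 carbons (butane).
Choose the numbering such that the substituent locant set {2} is lower than {3} at the first point of difference.
That gives an iodo group at C-2.
Putting it together: 2-iodobutane.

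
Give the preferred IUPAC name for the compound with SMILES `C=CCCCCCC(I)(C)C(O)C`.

The longest carbon chain that includes the –OH group and the multiple bond has 10 carbons, so the parent hydride is decane.
An alcohol (–OH) is the principal characteristic group, giving the suffix -ol.
The chain contains a C=C double bond, so the unsaturation ending is -ene.
Choose the numbering such that numbering from this end puts the hydroxyl group at C-2 rather than C-9.
With this numbering: the hydroxyl at C-2; the double bond between C-9 and C-10; an iodo group at C-3; a methyl group at C-3.
Prefixes are listed alphabetically: iodo, methyl.
Putting it together: 3-iodo-3-methyldec-9-en-2-ol.

3-iodo-3-methyldec-9-en-2-ol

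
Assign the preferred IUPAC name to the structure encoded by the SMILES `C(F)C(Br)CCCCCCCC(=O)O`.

9-bromo-10-fluorodecanoic acid

The longest carbon chain that includes the –COOH group has 10 carbons, so the parent hydride is decane.
A carboxylic acid (terminal –COOH) is the principal characteristic group, giving the suffix -oic acid.
The numbering direction is chosen so that the carboxylic acid carbon is C-1 by definition.
With this numbering: a bromo group at C-9; a fluoro group at C-10.
Prefixes are listed alphabetically: bromo, fluoro.
Assembling the pieces gives 9-bromo-10-fluorodecanoic acid.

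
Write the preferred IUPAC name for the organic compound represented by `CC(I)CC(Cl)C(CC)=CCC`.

5-chloro-4-ethyl-7-iodooct-3-ene

The longest carbon chain that includes the multiple bond has 8 carbons, so the parent hydride is octane.
The chain contains a C=C double bond, so the unsaturation ending is -ene.
Choose the numbering such that numbering from this end puts the double bond at C-3 rather than C-5.
This places the double bond between C-3 and C-4; a chloro group at C-5; an ethyl group at C-4; an iodo group at C-7.
The substituents are ordered alphabetically, ignoring any di-/tri- multipliers.
Assembling the pieces gives 5-chloro-4-ethyl-7-iodooct-3-ene.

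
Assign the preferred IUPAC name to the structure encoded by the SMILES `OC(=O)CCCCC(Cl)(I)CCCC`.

Counting along the main chain through the –COOH group gives 10 carbons: the parent is decane.
A carboxylic acid (terminal –COOH) is the principal characteristic group, giving the suffix -oic acid.
Choose the numbering such that the carboxylic acid carbon is C-1 by definition.
This places a chloro group at C-6; an iodo group at C-6.
The substituents are ordered alphabetically, ignoring any di-/tri- multipliers.
The name is 6-chloro-6-iododecanoic acid.

6-chloro-6-iododecanoic acid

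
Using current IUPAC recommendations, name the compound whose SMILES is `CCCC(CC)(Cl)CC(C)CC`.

5-chloro-5-ethyl-3-methyloctane

The longest carbon chain is 8 atoms: the parent is octane.
Choose the numbering such that the substituent locant set {3,5,5} is lower than {4,4,6} at the first point of difference.
This places a chloro group at C-5; an ethyl group at C-5; a methyl group at C-3.
The substituents are ordered alphabetically, ignoring any di-/tri- multipliers.
Putting it together: 5-chloro-5-ethyl-3-methyloctane.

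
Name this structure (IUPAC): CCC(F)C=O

Counting along the main chain through the –CHO group gives 4 carbons: the parent is butane.
The principal characteristic group is an aldehyde (terminal –CHO), named with the suffix -al.
Number the chain so that the aldehyde carbon is C-1 by definition.
That gives a fluoro group at C-2.
Assembling the pieces gives 2-fluorobutanal.

2-fluorobutanal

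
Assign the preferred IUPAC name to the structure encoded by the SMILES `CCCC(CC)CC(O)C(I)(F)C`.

The longest carbon chain that includes the –OH group has 8 carbons, so the parent hydride is octane.
The highest-priority functional group is an alcohol (–OH), so the name ends in -ol.
Number the chain so that numbering from this end puts the hydroxyl group at C-3 rather than C-6.
That gives the hydroxyl at C-3; an ethyl group at C-5; a fluoro group at C-2; an iodo group at C-2.
The substituents are ordered alphabetically, ignoring any di-/tri- multipliers.
Putting it together: 5-ethyl-2-fluoro-2-iodooctan-3-ol.

5-ethyl-2-fluoro-2-iodooctan-3-ol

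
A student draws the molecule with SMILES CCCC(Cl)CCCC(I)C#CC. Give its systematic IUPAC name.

8-chloro-4-iodoundec-2-yne

The longest chain bearing the multiple bond is 11 carbons long (undecane).
The chain contains a C≡C triple bond, so the unsaturation ending is -yne.
Number the chain so that numbering from this end puts the triple bond at C-2 rather than C-9.
This places the triple bond between C-2 and C-3; a chloro group at C-8; an iodo group at C-4.
Substituent prefixes are cited in alphabetical order (multiplying prefixes like di-/tri- are ignored for ordering).
Assembling the pieces gives 8-chloro-4-iodoundec-2-yne.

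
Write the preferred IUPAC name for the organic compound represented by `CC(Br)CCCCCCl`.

6-bromo-1-chloroheptane

The parent chain contains 7 carbons (heptane).
Choose the numbering such that the substituent locant set {1,6} is lower than {2,7} at the first point of difference.
With this numbering: a bromo group at C-6; a chloro group at C-1.
Substituent prefixes are cited in alphabetical order (multiplying prefixes like di-/tri- are ignored for ordering).
The name is 6-bromo-1-chloroheptane.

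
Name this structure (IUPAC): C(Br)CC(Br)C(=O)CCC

1,3-dibromoheptan-4-one

The longest chain bearing the carbonyl is 7 carbons long (heptane).
The highest-priority functional group is a ketone (C=O on an internal carbon), so the name ends in -one.
Number the chain so that the substituent locant set {1,3} is lower than {5,7} at the first point of difference.
This places the carbonyl at C-4; bromo groups at C-1 and C-3.
The name is 1,3-dibromoheptan-4-one.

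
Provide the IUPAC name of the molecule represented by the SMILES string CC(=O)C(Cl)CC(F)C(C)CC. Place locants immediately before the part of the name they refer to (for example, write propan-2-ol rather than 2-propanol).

The longest carbon chain that includes the carbonyl has 8 carbons, so the parent hydride is octane.
A ketone (C=O on an internal carbon) is the principal characteristic group, giving the suffix -one.
The numbering direction is chosen so that numbering from this end puts the carbonyl group at C-2 rather than C-7.
That gives the carbonyl at C-2; a chloro group at C-3; a fluoro group at C-5; a methyl group at C-6.
The substituents are ordered alphabetically, ignoring any di-/tri- multipliers.
The name is 3-chloro-5-fluoro-6-methyloctan-2-one.

3-chloro-5-fluoro-6-methyloctan-2-one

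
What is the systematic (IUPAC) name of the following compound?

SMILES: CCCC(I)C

The longest continuous carbon chain has 5 atoms, so the parent hydride is pentane.
Number the chain so that the substituent locant set {2} is lower than {4} at the first point of difference.
This places an iodo group at C-2.
Assembling the pieces gives 2-iodopentane.

2-iodopentane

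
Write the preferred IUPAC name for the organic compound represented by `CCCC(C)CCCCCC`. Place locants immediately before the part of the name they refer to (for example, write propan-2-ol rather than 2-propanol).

The longest continuous carbon chain has 10 atoms, so the parent hydride is decane.
The numbering direction is chosen so that the substituent locant set {4} is lower than {7} at the first point of difference.
This places a methyl group at C-4.
The name is 4-methyldecane.

4-methyldecane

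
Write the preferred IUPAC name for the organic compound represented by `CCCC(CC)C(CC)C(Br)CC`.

The longest continuous carbon chain has 8 atoms, so the parent hydride is octane.
The numbering direction is chosen so that the substituent locant set {3,4,5} is lower than {4,5,6} at the first point of difference.
This places a bromo group at C-3; ethyl groups at C-4 and C-5.
The substituents are ordered alphabetically, ignoring any di-/tri- multipliers.
The name is 3-bromo-4,5-diethyloctane.

3-bromo-4,5-diethyloctane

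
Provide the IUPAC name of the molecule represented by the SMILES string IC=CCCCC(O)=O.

The longest carbon chain that includes the –COOH group and the multiple bond has 6 carbons, so the parent hydride is hexane.
The principal characteristic group is a carboxylic acid (terminal –COOH), named with the suffix -oic acid.
The chain contains a C=C double bond, so the unsaturation ending is -ene.
Number the chain so that the carboxylic acid carbon is C-1 by definition.
That gives the double bond between C-5 and C-6; an iodo group at C-6.
Putting it together: 6-iodohex-5-enoic acid.

6-iodohex-5-enoic acid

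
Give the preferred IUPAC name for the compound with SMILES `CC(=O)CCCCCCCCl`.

Counting along the main chain through the carbonyl gives 9 carbons: the parent is nonane.
A ketone (C=O on an internal carbon) is the principal characteristic group, giving the suffix -one.
Number the chain so that numbering from this end puts the carbonyl group at C-2 rather than C-8.
With this numbering: the carbonyl at C-2; a chloro group at C-9.
The name is 9-chlorononan-2-one.

9-chlorononan-2-one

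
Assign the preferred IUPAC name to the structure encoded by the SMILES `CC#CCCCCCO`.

The longest chain bearing the –OH group and the multiple bond is 8 carbons long (octane).
The principal characteristic group is an alcohol (–OH), named with the suffix -ol.
The chain contains a C≡C triple bond, so the unsaturation ending is -yne.
Number the chain so that numbering from this end puts the hydroxyl group at C-1 rather than C-8.
That gives the hydroxyl at C-1; the triple bond between C-6 and C-7.
The name is oct-6-yn-1-ol.

oct-6-yn-1-ol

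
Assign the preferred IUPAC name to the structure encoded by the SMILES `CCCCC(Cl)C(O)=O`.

2-chlorohexanoic acid

The longest chain bearing the –COOH group is 6 carbons long (hexane).
The highest-priority functional group is a carboxylic acid (terminal –COOH), so the name ends in -oic acid.
Number the chain so that the carboxylic acid carbon is C-1 by definition.
With this numbering: a chloro group at C-2.
Putting it together: 2-chlorohexanoic acid.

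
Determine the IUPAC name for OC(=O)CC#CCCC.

hept-3-ynoic acid

Counting along the main chain through the –COOH group and the multiple bond gives 7 carbons: the parent is heptane.
The principal characteristic group is a carboxylic acid (terminal –COOH), named with the suffix -oic acid.
There is one C≡C triple bond, indicated by the ending -yne.
The numbering direction is chosen so that the carboxylic acid carbon is C-1 by definition.
This places the triple bond between C-3 and C-4.
Putting it together: hept-3-ynoic acid.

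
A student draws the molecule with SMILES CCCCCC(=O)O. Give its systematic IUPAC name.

The longest carbon chain that includes the –COOH group has 6 carbons, so the parent hydride is hexane.
The principal characteristic group is a carboxylic acid (terminal –COOH), named with the suffix -oic acid.
The numbering direction is chosen so that the carboxylic acid carbon is C-1 by definition.
Putting it together: hexanoic acid.

hexanoic acid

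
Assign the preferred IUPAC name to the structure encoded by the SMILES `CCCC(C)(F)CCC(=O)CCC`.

Counting along the main chain through the carbonyl gives 10 carbons: the parent is decane.
The highest-priority functional group is a ketone (C=O on an internal carbon), so the name ends in -one.
The numbering direction is chosen so that numbering from this end puts the carbonyl group at C-4 rather than C-7.
That gives the carbonyl at C-4; a fluoro group at C-7; a methyl group at C-7.
The substituents are ordered alphabetically, ignoring any di-/tri- multipliers.
Assembling the pieces gives 7-fluoro-7-methyldecan-4-one.

7-fluoro-7-methyldecan-4-one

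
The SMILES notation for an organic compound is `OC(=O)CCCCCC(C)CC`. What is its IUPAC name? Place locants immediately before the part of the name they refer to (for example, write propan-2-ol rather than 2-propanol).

7-methylnonanoic acid

Counting along the main chain through the –COOH group gives 9 carbons: the parent is nonane.
A carboxylic acid (terminal –COOH) is the principal characteristic group, giving the suffix -oic acid.
Number the chain so that the carboxylic acid carbon is C-1 by definition.
This places a methyl group at C-7.
The name is 7-methylnonanoic acid.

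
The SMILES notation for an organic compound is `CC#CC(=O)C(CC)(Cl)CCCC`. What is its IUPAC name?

Counting along the main chain through the carbonyl and the multiple bond gives 9 carbons: the parent is nonane.
The highest-priority functional group is a ketone (C=O on an internal carbon), so the name ends in -one.
The chain contains a C≡C triple bond, so the unsaturation ending is -yne.
Choose the numbering such that numbering from this end puts the carbonyl group at C-4 rather than C-6.
That gives the carbonyl at C-4; the triple bond between C-2 and C-3; a chloro group at C-5; an ethyl group at C-5.
Substituent prefixes are cited in alphabetical order (multiplying prefixes like di-/tri- are ignored for ordering).
The name is 5-chloro-5-ethylnon-2-yn-4-one.

5-chloro-5-ethylnon-2-yn-4-one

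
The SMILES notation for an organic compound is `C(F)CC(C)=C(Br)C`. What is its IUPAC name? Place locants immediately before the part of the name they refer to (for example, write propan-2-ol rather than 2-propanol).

2-bromo-5-fluoro-3-methylpent-2-ene

The longest chain bearing the multiple bond is 5 carbons long (pentane).
There is one C=C double bond, indicated by the ending -ene.
Number the chain so that numbering from this end puts the double bond at C-2 rather than C-3.
With this numbering: the double bond between C-2 and C-3; a bromo group at C-2; a fluoro group at C-5; a methyl group at C-3.
The substituents are ordered alphabetically, ignoring any di-/tri- multipliers.
Assembling the pieces gives 2-bromo-5-fluoro-3-methylpent-2-ene.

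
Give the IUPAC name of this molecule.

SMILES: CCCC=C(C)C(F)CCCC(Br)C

The longest chain bearing the multiple bond is 11 carbons long (undecane).
A C=C double bond in the chain gives the infix -ene-.
Number the chain so that numbering from this end puts the double bond at C-4 rather than C-7.
With this numbering: the double bond between C-4 and C-5; a bromo group at C-10; a fluoro group at C-6; a methyl group at C-5.
Prefixes are listed alphabetically: bromo, fluoro, methyl.
The name is 10-bromo-6-fluoro-5-methylundec-4-ene.

10-bromo-6-fluoro-5-methylundec-4-ene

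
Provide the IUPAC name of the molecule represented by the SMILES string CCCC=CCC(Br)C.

2-bromooct-4-ene

Counting along the main chain through the multiple bond gives 8 carbons: the parent is octane.
There is one C=C double bond, indicated by the ending -ene.
Choose the numbering such that the substituent locant set {2} is lower than {7} at the first point of difference.
With this numbering: the double bond between C-4 and C-5; a bromo group at C-2.
Putting it together: 2-bromooct-4-ene.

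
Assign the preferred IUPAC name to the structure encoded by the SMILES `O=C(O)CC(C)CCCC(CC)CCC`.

7-ethyl-3-methyldecanoic acid

Counting along the main chain through the –COOH group gives 10 carbons: the parent is decane.
A carboxylic acid (terminal –COOH) is the principal characteristic group, giving the suffix -oic acid.
Number the chain so that the carboxylic acid carbon is C-1 by definition.
That gives an ethyl group at C-7; a methyl group at C-3.
Prefixes are listed alphabetically: ethyl, methyl.
Putting it together: 7-ethyl-3-methyldecanoic acid.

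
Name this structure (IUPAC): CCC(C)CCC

The parent chain contains 6 carbons (hexane).
Choose the numbering such that the substituent locant set {3} is lower than {4} at the first point of difference.
With this numbering: a methyl group at C-3.
Putting it together: 3-methylhexane.

3-methylhexane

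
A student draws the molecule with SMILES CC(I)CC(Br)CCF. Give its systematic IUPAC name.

The parent chain contains 6 carbons (hexane).
Number the chain so that the substituent locant set {1,3,5} is lower than {2,4,6} at the first point of difference.
This places a bromo group at C-3; a fluoro group at C-1; an iodo group at C-5.
The substituents are ordered alphabetically, ignoring any di-/tri- multipliers.
Assembling the pieces gives 3-bromo-1-fluoro-5-iodohexane.

3-bromo-1-fluoro-5-iodohexane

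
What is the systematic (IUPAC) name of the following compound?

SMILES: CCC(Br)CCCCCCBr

The longest continuous carbon chain has 9 atoms, so the parent hydride is nonane.
Number the chain so that the substituent locant set {1,7} is lower than {3,9} at the first point of difference.
That gives bromo groups at C-1 and C-7.
Assembling the pieces gives 1,7-dibromononane.

1,7-dibromononane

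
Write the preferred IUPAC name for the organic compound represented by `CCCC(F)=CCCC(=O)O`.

5-fluorooct-4-enoic acid

The longest chain bearing the –COOH group and the multiple bond is 8 carbons long (octane).
A carboxylic acid (terminal –COOH) is the principal characteristic group, giving the suffix -oic acid.
The chain contains a C=C double bond, so the unsaturation ending is -ene.
The numbering direction is chosen so that the carboxylic acid carbon is C-1 by definition.
With this numbering: the double bond between C-4 and C-5; a fluoro group at C-5.
The name is 5-fluorooct-4-enoic acid.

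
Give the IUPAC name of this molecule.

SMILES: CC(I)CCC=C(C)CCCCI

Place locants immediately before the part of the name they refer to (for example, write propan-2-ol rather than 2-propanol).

The longest carbon chain that includes the multiple bond has 10 carbons, so the parent hydride is decane.
The chain contains a C=C double bond, so the unsaturation ending is -ene.
Choose the numbering such that the substituent locant set {1,5,9} is lower than {2,6,10} at the first point of difference.
That gives the double bond between C-5 and C-6; iodo groups at C-1 and C-9; a methyl group at C-5.
The substituents are ordered alphabetically, ignoring any di-/tri- multipliers.
Putting it together: 1,9-diiodo-5-methyldec-5-ene.

1,9-diiodo-5-methyldec-5-ene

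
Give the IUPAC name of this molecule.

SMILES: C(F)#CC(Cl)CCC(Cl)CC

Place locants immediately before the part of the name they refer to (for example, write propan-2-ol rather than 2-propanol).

3,6-dichloro-1-fluorooct-1-yne

The longest carbon chain that includes the multiple bond has 8 carbons, so the parent hydride is octane.
The chain contains a C≡C triple bond, so the unsaturation ending is -yne.
The numbering direction is chosen so that numbering from this end puts the triple bond at C-1 rather than C-7.
With this numbering: the triple bond between C-1 and C-2; chloro groups at C-3 and C-6; a fluoro group at C-1.
The substituents are ordered alphabetically, ignoring any di-/tri- multipliers.
The name is 3,6-dichloro-1-fluorooct-1-yne.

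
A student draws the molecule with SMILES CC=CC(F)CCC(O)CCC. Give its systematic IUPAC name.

The longest chain bearing the –OH group and the multiple bond is 10 carbons long (decane).
The principal characteristic group is an alcohol (–OH), named with the suffix -ol.
The chain contains a C=C double bond, so the unsaturation ending is -ene.
Number the chain so that numbering from this end puts the hydroxyl group at C-4 rather than C-7.
This places the hydroxyl at C-4; the double bond between C-8 and C-9; a fluoro group at C-7.
Putting it together: 7-fluorodec-8-en-4-ol.

7-fluorodec-8-en-4-ol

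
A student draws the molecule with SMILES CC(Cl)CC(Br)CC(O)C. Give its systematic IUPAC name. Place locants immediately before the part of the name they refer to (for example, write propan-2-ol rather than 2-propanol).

4-bromo-6-chloroheptan-2-ol

The longest carbon chain that includes the –OH group has 7 carbons, so the parent hydride is heptane.
The principal characteristic group is an alcohol (–OH), named with the suffix -ol.
The numbering direction is chosen so that numbering from this end puts the hydroxyl group at C-2 rather than C-6.
That gives the hydroxyl at C-2; a bromo group at C-4; a chloro group at C-6.
The substituents are ordered alphabetically, ignoring any di-/tri- multipliers.
Putting it together: 4-bromo-6-chloroheptan-2-ol.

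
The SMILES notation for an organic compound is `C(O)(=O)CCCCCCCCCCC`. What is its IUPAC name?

Counting along the main chain through the –COOH group gives 12 carbons: the parent is dodecane.
The highest-priority functional group is a carboxylic acid (terminal –COOH), so the name ends in -oic acid.
Choose the numbering such that the carboxylic acid carbon is C-1 by definition.
The name is dodecanoic acid.

dodecanoic acid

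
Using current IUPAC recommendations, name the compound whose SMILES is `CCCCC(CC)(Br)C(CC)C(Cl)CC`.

The longest continuous carbon chain has 9 atoms, so the parent hydride is nonane.
Choose the numbering such that the substituent locant set {3,4,5,5} is lower than {5,5,6,7} at the first point of difference.
That gives a bromo group at C-5; a chloro group at C-3; ethyl groups at C-4 and C-5.
Prefixes are listed alphabetically: bromo, chloro, ethyl.
Putting it together: 5-bromo-3-chloro-4,5-diethylnonane.

5-bromo-3-chloro-4,5-diethylnonane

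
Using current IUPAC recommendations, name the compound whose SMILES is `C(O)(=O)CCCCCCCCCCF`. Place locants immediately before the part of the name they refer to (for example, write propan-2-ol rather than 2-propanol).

11-fluoroundecanoic acid

The longest chain bearing the –COOH group is 11 carbons long (undecane).
The highest-priority functional group is a carboxylic acid (terminal –COOH), so the name ends in -oic acid.
The numbering direction is chosen so that the carboxylic acid carbon is C-1 by definition.
This places a fluoro group at C-11.
Putting it together: 11-fluoroundecanoic acid.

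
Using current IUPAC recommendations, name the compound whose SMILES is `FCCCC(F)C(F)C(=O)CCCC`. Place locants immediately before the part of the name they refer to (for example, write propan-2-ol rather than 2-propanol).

Counting along the main chain through the carbonyl gives 10 carbons: the parent is decane.
The highest-priority functional group is a ketone (C=O on an internal carbon), so the name ends in -one.
Number the chain so that numbering from this end puts the carbonyl group at C-5 rather than C-6.
With this numbering: the carbonyl at C-5; fluoro groups at C-6 and C-7 and C-10.
Assembling the pieces gives 6,7,10-trifluorodecan-5-one.

6,7,10-trifluorodecan-5-one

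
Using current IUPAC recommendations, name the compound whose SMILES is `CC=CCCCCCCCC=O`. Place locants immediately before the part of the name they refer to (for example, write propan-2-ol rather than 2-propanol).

Counting along the main chain through the –CHO group and the multiple bond gives 11 carbons: the parent is undecane.
The principal characteristic group is an aldehyde (terminal –CHO), named with the suffix -al.
A C=C double bond in the chain gives the infix -ene-.
Choose the numbering such that the aldehyde carbon is C-1 by definition.
That gives the double bond between C-9 and C-10.
Assembling the pieces gives undec-9-enal.

undec-9-enal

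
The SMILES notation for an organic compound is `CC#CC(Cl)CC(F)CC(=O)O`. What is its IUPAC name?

Counting along the main chain through the –COOH group and the multiple bond gives 8 carbons: the parent is octane.
The highest-priority functional group is a carboxylic acid (terminal –COOH), so the name ends in -oic acid.
There is one C≡C triple bond, indicated by the ending -yne.
Number the chain so that the carboxylic acid carbon is C-1 by definition.
That gives the triple bond between C-6 and C-7; a chloro group at C-5; a fluoro group at C-3.
Substituent prefixes are cited in alphabetical order (multiplying prefixes like di-/tri- are ignored for ordering).
Assembling the pieces gives 5-chloro-3-fluorooct-6-ynoic acid.

5-chloro-3-fluorooct-6-ynoic acid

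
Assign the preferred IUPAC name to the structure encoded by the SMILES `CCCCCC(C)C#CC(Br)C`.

The longest chain bearing the multiple bond is 10 carbons long (decane).
A C≡C triple bond in the chain gives the infix -yne-.
The numbering direction is chosen so that numbering from this end puts the triple bond at C-3 rather than C-7.
That gives the triple bond between C-3 and C-4; a bromo group at C-2; a methyl group at C-5.
Substituent prefixes are cited in alphabetical order (multiplying prefixes like di-/tri- are ignored for ordering).
Assembling the pieces gives 2-bromo-5-methyldec-3-yne.

2-bromo-5-methyldec-3-yne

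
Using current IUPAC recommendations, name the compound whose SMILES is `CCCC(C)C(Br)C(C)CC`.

The longest continuous carbon chain has 8 atoms, so the parent hydride is octane.
The numbering direction is chosen so that the substituent locant set {3,4,5} is lower than {4,5,6} at the first point of difference.
With this numbering: a bromo group at C-4; methyl groups at C-3 and C-5.
Substituent prefixes are cited in alphabetical order (multiplying prefixes like di-/tri- are ignored for ordering).
Putting it together: 4-bromo-3,5-dimethyloctane.

4-bromo-3,5-dimethyloctane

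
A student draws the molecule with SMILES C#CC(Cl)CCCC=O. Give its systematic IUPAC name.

Counting along the main chain through the –CHO group and the multiple bond gives 7 carbons: the parent is heptane.
The highest-priority functional group is an aldehyde (terminal –CHO), so the name ends in -al.
There is one C≡C triple bond, indicated by the ending -yne.
The numbering direction is chosen so that the aldehyde carbon is C-1 by definition.
That gives the triple bond between C-6 and C-7; a chloro group at C-5.
The name is 5-chlorohept-6-ynal.

5-chlorohept-6-ynal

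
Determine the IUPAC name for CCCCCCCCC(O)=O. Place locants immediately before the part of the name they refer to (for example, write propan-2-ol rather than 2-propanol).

nonanoic acid

Counting along the main chain through the –COOH group gives 9 carbons: the parent is nonane.
The principal characteristic group is a carboxylic acid (terminal –COOH), named with the suffix -oic acid.
The numbering direction is chosen so that the carboxylic acid carbon is C-1 by definition.
Putting it together: nonanoic acid.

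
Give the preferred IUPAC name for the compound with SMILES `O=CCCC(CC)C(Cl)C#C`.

The longest chain bearing the –CHO group and the multiple bond is 7 carbons long (heptane).
The highest-priority functional group is an aldehyde (terminal –CHO), so the name ends in -al.
There is one C≡C triple bond, indicated by the ending -yne.
Number the chain so that the aldehyde carbon is C-1 by definition.
That gives the triple bond between C-6 and C-7; a chloro group at C-5; an ethyl group at C-4.
Substituent prefixes are cited in alphabetical order (multiplying prefixes like di-/tri- are ignored for ordering).
The name is 5-chloro-4-ethylhept-6-ynal.

5-chloro-4-ethylhept-6-ynal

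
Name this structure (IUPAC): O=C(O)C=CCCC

hex-2-enoic acid

The longest carbon chain that includes the –COOH group and the multiple bond has 6 carbons, so the parent hydride is hexane.
A carboxylic acid (terminal –COOH) is the principal characteristic group, giving the suffix -oic acid.
The chain contains a C=C double bond, so the unsaturation ending is -ene.
The numbering direction is chosen so that the carboxylic acid carbon is C-1 by definition.
That gives the double bond between C-2 and C-3.
The name is hex-2-enoic acid.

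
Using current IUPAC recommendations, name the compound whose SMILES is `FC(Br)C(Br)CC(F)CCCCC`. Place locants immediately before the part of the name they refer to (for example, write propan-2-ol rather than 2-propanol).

The longest continuous carbon chain has 9 atoms, so the parent hydride is nonane.
Number the chain so that the substituent locant set {1,1,2,4} is lower than {6,8,9,9} at the first point of difference.
That gives bromo groups at C-1 and C-2; fluoro groups at C-1 and C-4.
Prefixes are listed alphabetically: bromo, fluoro.
Putting it together: 1,2-dibromo-1,4-difluorononane.

1,2-dibromo-1,4-difluorononane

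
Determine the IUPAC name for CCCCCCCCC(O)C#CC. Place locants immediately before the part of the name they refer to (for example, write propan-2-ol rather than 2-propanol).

Counting along the main chain through the –OH group and the multiple bond gives 12 carbons: the parent is dodecane.
The principal characteristic group is an alcohol (–OH), named with the suffix -ol.
The chain contains a C≡C triple bond, so the unsaturation ending is -yne.
Choose the numbering such that numbering from this end puts the hydroxyl group at C-4 rather than C-9.
That gives the hydroxyl at C-4; the triple bond between C-2 and C-3.
Putting it together: dodec-2-yn-4-ol.

dodec-2-yn-4-ol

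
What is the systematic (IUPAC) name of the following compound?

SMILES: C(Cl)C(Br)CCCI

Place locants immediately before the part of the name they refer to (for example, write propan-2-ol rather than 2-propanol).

The longest continuous carbon chain has 5 atoms, so the parent hydride is pentane.
The numbering direction is chosen so that the substituent locant set {1,2,5} is lower than {1,4,5} at the first point of difference.
This places a bromo group at C-2; a chloro group at C-1; an iodo group at C-5.
The substituents are ordered alphabetically, ignoring any di-/tri- multipliers.
The name is 2-bromo-1-chloro-5-iodopentane.

2-bromo-1-chloro-5-iodopentane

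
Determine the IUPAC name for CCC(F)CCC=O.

4-fluorohexanal

The longest chain bearing the –CHO group is 6 carbons long (hexane).
An aldehyde (terminal –CHO) is the principal characteristic group, giving the suffix -al.
Choose the numbering such that the aldehyde carbon is C-1 by definition.
With this numbering: a fluoro group at C-4.
Putting it together: 4-fluorohexanal.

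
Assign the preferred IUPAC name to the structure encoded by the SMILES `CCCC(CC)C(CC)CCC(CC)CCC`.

The longest carbon chain is 11 atoms: the parent is undecane.
Choose the numbering such that the substituent locant set {4,5,8} is lower than {4,7,8} at the first point of difference.
This places ethyl groups at C-4 and C-5 and C-8.
Assembling the pieces gives 4,5,8-triethylundecane.

4,5,8-triethylundecane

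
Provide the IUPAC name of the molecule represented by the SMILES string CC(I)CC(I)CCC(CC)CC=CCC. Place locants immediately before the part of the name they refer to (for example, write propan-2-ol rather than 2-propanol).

Counting along the main chain through the multiple bond gives 12 carbons: the parent is dodecane.
A C=C double bond in the chain gives the infix -ene-.
Choose the numbering such that numbering from this end puts the double bond at C-3 rather than C-9.
With this numbering: the double bond between C-3 and C-4; an ethyl group at C-6; iodo groups at C-9 and C-11.
The substituents are ordered alphabetically, ignoring any di-/tri- multipliers.
Putting it together: 6-ethyl-9,11-diiodododec-3-ene.

6-ethyl-9,11-diiodododec-3-ene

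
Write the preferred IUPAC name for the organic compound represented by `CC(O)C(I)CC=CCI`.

3,7-diiodohept-5-en-2-ol

The longest chain bearing the –OH group and the multiple bond is 7 carbons long (heptane).
An alcohol (–OH) is the principal characteristic group, giving the suffix -ol.
There is one C=C double bond, indicated by the ending -ene.
The numbering direction is chosen so that numbering from this end puts the hydroxyl group at C-2 rather than C-6.
This places the hydroxyl at C-2; the double bond between C-5 and C-6; iodo groups at C-3 and C-7.
Assembling the pieces gives 3,7-diiodohept-5-en-2-ol.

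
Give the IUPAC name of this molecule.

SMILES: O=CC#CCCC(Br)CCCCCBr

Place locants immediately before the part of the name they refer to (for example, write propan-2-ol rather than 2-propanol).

6,11-dibromoundec-2-ynal

The longest chain bearing the –CHO group and the multiple bond is 11 carbons long (undecane).
An aldehyde (terminal –CHO) is the principal characteristic group, giving the suffix -al.
The chain contains a C≡C triple bond, so the unsaturation ending is -yne.
The numbering direction is chosen so that the aldehyde carbon is C-1 by definition.
This places the triple bond between C-2 and C-3; bromo groups at C-6 and C-11.
The name is 6,11-dibromoundec-2-ynal.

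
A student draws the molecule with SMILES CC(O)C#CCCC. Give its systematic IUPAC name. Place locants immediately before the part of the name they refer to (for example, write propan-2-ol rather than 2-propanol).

The longest carbon chain that includes the –OH group and the multiple bond has 7 carbons, so the parent hydride is heptane.
An alcohol (–OH) is the principal characteristic group, giving the suffix -ol.
There is one C≡C triple bond, indicated by the ending -yne.
The numbering direction is chosen so that numbering from this end puts the hydroxyl group at C-2 rather than C-6.
With this numbering: the hydroxyl at C-2; the triple bond between C-3 and C-4.
The name is hept-3-yn-2-ol.

hept-3-yn-2-ol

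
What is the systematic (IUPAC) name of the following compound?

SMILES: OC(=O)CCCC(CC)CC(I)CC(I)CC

5-ethyl-7,9-diiodoundecanoic acid

The longest carbon chain that includes the –COOH group has 11 carbons, so the parent hydride is undecane.
The highest-priority functional group is a carboxylic acid (terminal –COOH), so the name ends in -oic acid.
The numbering direction is chosen so that the carboxylic acid carbon is C-1 by definition.
This places an ethyl group at C-5; iodo groups at C-7 and C-9.
Prefixes are listed alphabetically: ethyl, iodo.
Assembling the pieces gives 5-ethyl-7,9-diiodoundecanoic acid.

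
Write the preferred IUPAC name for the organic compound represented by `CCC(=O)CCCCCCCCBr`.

11-bromoundecan-3-one

The longest chain bearing the carbonyl is 11 carbons long (undecane).
The highest-priority functional group is a ketone (C=O on an internal carbon), so the name ends in -one.
Choose the numbering such that numbering from this end puts the carbonyl group at C-3 rather than C-9.
With this numbering: the carbonyl at C-3; a bromo group at C-11.
The name is 11-bromoundecan-3-one.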